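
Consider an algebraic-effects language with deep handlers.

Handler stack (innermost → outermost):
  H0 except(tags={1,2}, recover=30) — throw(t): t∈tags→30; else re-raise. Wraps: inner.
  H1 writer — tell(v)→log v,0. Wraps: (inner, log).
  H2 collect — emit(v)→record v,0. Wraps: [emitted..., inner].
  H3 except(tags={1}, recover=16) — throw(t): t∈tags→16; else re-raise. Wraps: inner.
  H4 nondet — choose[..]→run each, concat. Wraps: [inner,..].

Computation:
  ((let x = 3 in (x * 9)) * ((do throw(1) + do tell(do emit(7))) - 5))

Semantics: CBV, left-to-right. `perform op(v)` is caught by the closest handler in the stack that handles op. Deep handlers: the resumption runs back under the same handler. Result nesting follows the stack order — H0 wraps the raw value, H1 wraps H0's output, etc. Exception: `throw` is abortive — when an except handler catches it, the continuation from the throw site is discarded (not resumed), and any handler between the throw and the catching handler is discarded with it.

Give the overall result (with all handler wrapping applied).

Evaluation trace:
throw(1) @ H0 caught ⇒ 30
H1 returns (30, ())
H2 returns [(30, ())]
H3 returns [(30, ())]
H4 returns [[(30, ())]]
= [[(30, ())]]

Answer: [[(30, ())]]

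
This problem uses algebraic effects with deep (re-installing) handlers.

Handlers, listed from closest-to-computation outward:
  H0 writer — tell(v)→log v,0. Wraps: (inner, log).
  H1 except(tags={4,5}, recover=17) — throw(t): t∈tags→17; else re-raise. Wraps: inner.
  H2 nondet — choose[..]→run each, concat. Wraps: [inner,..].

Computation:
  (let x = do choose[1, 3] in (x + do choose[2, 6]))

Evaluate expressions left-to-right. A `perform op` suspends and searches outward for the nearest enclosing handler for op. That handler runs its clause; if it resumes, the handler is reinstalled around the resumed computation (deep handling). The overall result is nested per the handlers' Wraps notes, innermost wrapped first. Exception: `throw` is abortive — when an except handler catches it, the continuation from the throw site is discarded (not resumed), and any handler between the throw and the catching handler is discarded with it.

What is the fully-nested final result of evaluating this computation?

Step-by-step:
choose[1, 3] @ H2
  branch[0] choose=1:
    choose[2, 6] @ H2
      branch[0] choose=2:
        H0 returns (3, ())
        H1 returns (3, ())
        H2 returns [(3, ())]
      branch[1] choose=6:
        H0 returns (7, ())
        H1 returns (7, ())
        H2 returns [(7, ())]
  branch[1] choose=3:
    choose[2, 6] @ H2
      branch[0] choose=2:
        H0 returns (5, ())
        H1 returns (5, ())
        H2 returns [(5, ())]
      branch[1] choose=6:
        H0 returns (9, ())
        H1 returns (9, ())
        H2 returns [(9, ())]
= [(3, ()), (7, ()), (5, ()), (9, ())]

Answer: [(3, ()), (7, ()), (5, ()), (9, ())]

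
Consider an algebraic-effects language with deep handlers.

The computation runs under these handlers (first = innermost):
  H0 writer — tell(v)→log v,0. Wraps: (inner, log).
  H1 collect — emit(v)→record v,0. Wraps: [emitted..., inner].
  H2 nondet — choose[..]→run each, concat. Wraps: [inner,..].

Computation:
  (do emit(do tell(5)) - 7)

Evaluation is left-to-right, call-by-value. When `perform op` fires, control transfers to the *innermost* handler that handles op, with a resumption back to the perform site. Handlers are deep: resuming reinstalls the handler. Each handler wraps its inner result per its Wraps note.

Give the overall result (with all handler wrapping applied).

Answer: [[0, (-7, (5))]]

Evaluation trace:
tell(5) @ H0 ⇒ log+=5
emit(0) @ H1 ⇒ out+=0
H0 returns (-7, (5))
H1 returns [0, (-7, (5))]
H2 returns [[0, (-7, (5))]]
= [[0, (-7, (5))]]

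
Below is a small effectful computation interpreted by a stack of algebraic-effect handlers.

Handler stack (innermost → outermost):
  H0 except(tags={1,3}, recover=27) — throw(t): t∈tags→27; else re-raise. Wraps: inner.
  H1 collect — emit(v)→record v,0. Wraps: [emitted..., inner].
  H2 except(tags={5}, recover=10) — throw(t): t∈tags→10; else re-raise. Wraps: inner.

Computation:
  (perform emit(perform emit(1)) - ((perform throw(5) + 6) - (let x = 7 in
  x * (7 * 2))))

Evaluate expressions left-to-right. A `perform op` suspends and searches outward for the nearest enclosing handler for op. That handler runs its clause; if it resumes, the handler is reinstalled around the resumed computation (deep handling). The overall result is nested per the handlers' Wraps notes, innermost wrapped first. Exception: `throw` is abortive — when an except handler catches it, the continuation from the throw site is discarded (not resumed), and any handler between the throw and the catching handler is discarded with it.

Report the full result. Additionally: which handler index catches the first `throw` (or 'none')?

Answer: 10 ; first throw caught by: H2

Step-by-step:
emit(1) @ H1 ⇒ out+=1
emit(0) @ H1 ⇒ out+=0
throw(5) @ H0 re-raised
throw(5) @ H2 caught ⇒ 10
= 10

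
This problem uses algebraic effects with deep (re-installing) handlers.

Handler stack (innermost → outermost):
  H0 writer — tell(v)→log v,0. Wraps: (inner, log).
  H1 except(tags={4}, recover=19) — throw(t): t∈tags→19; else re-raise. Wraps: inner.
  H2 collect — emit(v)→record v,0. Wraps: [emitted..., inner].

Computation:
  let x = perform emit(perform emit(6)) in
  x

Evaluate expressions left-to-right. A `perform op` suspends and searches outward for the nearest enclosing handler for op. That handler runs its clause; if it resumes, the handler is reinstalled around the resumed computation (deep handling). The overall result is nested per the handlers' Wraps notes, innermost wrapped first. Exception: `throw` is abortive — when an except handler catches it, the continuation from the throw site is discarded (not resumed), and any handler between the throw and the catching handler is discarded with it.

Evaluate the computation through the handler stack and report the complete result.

Answer: [6, 0, (0, ())]

Working:
emit(6) @ H2 ⇒ out+=6
emit(0) @ H2 ⇒ out+=0
H0 returns (0, ())
H1 returns (0, ())
H2 returns [6, 0, (0, ())]
= [6, 0, (0, ())]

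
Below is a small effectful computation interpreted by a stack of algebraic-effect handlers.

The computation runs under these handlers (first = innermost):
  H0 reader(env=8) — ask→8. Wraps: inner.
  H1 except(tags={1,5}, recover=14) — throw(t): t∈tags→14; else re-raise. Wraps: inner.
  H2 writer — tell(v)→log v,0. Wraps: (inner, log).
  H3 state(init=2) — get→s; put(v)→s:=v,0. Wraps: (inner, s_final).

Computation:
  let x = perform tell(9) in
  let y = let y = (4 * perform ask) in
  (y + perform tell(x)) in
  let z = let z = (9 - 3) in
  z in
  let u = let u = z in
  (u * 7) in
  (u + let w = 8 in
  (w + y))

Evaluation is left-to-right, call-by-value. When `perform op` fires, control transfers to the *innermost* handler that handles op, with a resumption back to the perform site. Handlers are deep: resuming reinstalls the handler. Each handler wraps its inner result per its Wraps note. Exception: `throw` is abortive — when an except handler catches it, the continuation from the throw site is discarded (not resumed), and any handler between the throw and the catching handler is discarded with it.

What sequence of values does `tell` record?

Answer: (9, 0)

Working:
tell(9) @ H2 ⇒ log+=9
ask @ H0 ⇒ 8
tell(0) @ H2 ⇒ log+=0
H0 returns 82
H1 returns 82
H2 returns (82, (9, 0))
H3 returns ((82, (9, 0)), 2)
= ((82, (9, 0)), 2)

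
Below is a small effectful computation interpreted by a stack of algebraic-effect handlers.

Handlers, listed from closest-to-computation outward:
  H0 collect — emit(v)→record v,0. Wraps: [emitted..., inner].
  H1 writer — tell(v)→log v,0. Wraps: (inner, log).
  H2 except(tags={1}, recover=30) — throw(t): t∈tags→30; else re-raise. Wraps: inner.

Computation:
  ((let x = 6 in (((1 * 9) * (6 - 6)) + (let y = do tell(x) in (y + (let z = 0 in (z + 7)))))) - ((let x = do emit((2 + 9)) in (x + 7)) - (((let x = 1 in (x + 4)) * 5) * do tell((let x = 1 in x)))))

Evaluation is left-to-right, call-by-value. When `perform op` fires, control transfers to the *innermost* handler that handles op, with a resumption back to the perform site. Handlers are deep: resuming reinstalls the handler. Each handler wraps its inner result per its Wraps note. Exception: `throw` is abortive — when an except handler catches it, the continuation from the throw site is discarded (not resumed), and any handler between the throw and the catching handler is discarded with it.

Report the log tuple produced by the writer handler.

Answer: (6, 1)

Working:
tell(6) @ H1 ⇒ log+=6
emit(11) @ H0 ⇒ out+=11
tell(1) @ H1 ⇒ log+=1
H0 returns [11, 0]
H1 returns ([11, 0], (6, 1))
H2 returns ([11, 0], (6, 1))
= ([11, 0], (6, 1))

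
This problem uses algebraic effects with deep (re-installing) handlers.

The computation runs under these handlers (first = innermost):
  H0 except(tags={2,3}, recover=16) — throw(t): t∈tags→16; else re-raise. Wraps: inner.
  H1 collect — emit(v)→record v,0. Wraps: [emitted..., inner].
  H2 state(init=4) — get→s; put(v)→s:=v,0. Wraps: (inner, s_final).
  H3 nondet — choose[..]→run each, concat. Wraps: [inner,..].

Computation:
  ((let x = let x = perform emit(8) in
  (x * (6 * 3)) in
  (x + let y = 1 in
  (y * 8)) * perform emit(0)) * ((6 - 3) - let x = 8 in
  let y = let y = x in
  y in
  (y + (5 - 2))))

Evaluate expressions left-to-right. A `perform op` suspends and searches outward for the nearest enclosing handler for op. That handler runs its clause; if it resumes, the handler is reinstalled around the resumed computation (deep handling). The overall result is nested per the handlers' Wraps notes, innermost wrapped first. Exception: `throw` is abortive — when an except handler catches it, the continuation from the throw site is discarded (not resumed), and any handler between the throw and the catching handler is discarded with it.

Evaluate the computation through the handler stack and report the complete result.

Step-by-step:
emit(8) @ H1 ⇒ out+=8
emit(0) @ H1 ⇒ out+=0
H0 returns 0
H1 returns [8, 0, 0]
H2 returns ([8, 0, 0], 4)
H3 returns [([8, 0, 0], 4)]
= [([8, 0, 0], 4)]

Answer: [([8, 0, 0], 4)]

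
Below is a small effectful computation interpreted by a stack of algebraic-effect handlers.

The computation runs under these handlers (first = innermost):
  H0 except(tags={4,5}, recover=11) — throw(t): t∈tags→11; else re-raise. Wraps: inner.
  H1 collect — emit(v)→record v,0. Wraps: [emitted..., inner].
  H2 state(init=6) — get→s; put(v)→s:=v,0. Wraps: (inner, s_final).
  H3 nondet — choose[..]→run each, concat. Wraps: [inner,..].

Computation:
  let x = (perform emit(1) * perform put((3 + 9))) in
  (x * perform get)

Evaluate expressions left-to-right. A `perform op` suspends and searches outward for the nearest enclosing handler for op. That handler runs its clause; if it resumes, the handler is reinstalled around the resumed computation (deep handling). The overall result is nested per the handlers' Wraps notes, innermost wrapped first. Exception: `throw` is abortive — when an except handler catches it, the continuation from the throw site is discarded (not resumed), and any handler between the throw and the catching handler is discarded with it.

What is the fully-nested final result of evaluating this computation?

Answer: [([1, 0], 12)]

Evaluation trace:
emit(1) @ H1 ⇒ out+=1
put(12) @ H2 ⇒ s:=12
get @ H2 ⇒ 12
H0 returns 0
H1 returns [1, 0]
H2 returns ([1, 0], 12)
H3 returns [([1, 0], 12)]
= [([1, 0], 12)]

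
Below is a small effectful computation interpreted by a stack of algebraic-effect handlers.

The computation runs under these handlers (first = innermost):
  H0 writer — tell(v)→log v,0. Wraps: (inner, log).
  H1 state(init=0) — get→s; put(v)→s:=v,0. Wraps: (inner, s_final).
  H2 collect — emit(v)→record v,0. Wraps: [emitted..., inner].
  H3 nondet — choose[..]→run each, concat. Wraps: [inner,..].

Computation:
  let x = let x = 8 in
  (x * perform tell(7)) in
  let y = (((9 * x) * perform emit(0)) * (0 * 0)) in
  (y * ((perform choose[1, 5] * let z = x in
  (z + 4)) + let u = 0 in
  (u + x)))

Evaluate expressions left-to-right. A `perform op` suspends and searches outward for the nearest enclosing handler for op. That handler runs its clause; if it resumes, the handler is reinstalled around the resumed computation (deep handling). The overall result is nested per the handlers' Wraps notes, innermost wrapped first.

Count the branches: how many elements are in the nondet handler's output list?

Working:
tell(7) @ H0 ⇒ log+=7
emit(0) @ H2 ⇒ out+=0
choose[1, 5] @ H3
  branch[0] choose=1:
    H0 returns (0, (7))
    H1 returns ((0, (7)), 0)
    H2 returns [0, ((0, (7)), 0)]
    H3 returns [[0, ((0, (7)), 0)]]
  branch[1] choose=5:
    H0 returns (0, (7))
    H1 returns ((0, (7)), 0)
    H2 returns [0, ((0, (7)), 0)]
    H3 returns [[0, ((0, (7)), 0)]]
= [[0, ((0, (7)), 0)], [0, ((0, (7)), 0)]]

Answer: 2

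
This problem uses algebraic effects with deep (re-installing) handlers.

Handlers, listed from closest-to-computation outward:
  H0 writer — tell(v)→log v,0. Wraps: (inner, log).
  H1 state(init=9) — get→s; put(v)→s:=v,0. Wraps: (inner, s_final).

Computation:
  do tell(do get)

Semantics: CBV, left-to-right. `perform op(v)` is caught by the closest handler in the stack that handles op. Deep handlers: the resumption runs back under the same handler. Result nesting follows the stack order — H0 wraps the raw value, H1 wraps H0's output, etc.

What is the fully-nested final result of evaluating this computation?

Step-by-step:
get @ H1 ⇒ 9
tell(9) @ H0 ⇒ log+=9
H0 returns (0, (9))
H1 returns ((0, (9)), 9)
= ((0, (9)), 9)

Answer: ((0, (9)), 9)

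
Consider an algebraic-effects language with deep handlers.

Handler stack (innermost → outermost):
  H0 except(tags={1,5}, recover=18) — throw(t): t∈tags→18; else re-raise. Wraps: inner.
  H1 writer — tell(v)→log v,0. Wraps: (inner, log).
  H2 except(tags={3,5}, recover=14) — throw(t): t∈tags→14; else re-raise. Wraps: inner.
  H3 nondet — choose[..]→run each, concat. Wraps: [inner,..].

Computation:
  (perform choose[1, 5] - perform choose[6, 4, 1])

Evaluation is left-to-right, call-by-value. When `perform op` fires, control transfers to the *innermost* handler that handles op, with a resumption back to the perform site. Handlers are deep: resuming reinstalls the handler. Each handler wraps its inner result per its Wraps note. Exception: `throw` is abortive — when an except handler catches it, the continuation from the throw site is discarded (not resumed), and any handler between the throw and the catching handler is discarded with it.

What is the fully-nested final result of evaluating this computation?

Evaluation trace:
choose[1, 5] @ H3
  branch[0] choose=1:
    choose[6, 4, 1] @ H3
      branch[0] choose=6:
        H0 returns -5
        H1 returns (-5, ())
        H2 returns (-5, ())
        H3 returns [(-5, ())]
      branch[1] choose=4:
        H0 returns -3
        H1 returns (-3, ())
        H2 returns (-3, ())
        H3 returns [(-3, ())]
      branch[2] choose=1:
        H0 returns 0
        H1 returns (0, ())
        H2 returns (0, ())
        H3 returns [(0, ())]
  branch[1] choose=5:
    choose[6, 4, 1] @ H3
      branch[0] choose=6:
        H0 returns -1
        H1 returns (-1, ())
        H2 returns (-1, ())
        H3 returns [(-1, ())]
      branch[1] choose=4:
        H0 returns 1
        H1 returns (1, ())
        H2 returns (1, ())
        H3 returns [(1, ())]
      branch[2] choose=1:
        H0 returns 4
        H1 returns (4, ())
        H2 returns (4, ())
        H3 returns [(4, ())]
= [(-5, ()), (-3, ()), (0, ()), (-1, ()), (1, ()), (4, ())]

Answer: [(-5, ()), (-3, ()), (0, ()), (-1, ()), (1, ()), (4, ())]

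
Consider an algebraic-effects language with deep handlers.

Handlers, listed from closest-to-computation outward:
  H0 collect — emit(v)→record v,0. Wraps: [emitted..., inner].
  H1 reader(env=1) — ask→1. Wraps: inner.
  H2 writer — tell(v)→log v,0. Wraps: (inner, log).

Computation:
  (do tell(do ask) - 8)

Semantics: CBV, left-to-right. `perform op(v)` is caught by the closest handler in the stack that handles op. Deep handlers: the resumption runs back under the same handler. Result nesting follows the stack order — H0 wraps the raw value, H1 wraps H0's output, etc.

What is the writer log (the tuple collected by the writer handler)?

Answer: (1)

Working:
ask @ H1 ⇒ 1
tell(1) @ H2 ⇒ log+=1
H0 returns [-8]
H1 returns [-8]
H2 returns ([-8], (1))
= ([-8], (1))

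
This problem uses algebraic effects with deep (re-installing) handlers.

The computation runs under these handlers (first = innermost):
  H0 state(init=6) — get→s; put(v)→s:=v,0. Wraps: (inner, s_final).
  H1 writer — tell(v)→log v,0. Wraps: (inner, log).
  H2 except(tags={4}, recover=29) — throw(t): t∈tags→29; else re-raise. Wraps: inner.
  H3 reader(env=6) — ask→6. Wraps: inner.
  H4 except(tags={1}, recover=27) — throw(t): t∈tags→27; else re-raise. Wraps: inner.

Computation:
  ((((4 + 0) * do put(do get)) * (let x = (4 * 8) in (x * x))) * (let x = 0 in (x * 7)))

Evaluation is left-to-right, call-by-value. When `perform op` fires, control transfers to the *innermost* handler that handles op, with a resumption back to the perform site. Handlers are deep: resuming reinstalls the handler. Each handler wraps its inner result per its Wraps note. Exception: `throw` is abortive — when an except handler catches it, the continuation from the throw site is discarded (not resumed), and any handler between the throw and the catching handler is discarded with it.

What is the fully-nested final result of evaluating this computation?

Evaluation trace:
get @ H0 ⇒ 6
put(6) @ H0 ⇒ s:=6
H0 returns (0, 6)
H1 returns ((0, 6), ())
H2 returns ((0, 6), ())
H3 returns ((0, 6), ())
H4 returns ((0, 6), ())
= ((0, 6), ())

Answer: ((0, 6), ())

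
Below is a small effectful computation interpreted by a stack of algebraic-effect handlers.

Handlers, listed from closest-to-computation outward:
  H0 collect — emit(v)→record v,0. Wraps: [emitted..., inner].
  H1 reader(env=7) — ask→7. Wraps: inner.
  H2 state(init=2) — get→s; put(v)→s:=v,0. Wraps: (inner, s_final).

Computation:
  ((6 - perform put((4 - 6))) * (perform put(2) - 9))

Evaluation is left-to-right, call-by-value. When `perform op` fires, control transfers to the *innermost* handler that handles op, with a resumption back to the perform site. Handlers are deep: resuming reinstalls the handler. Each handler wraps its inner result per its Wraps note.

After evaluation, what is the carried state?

Answer: 2

Evaluation trace:
put(-2) @ H2 ⇒ s:=-2
put(2) @ H2 ⇒ s:=2
H0 returns [-54]
H1 returns [-54]
H2 returns ([-54], 2)
= ([-54], 2)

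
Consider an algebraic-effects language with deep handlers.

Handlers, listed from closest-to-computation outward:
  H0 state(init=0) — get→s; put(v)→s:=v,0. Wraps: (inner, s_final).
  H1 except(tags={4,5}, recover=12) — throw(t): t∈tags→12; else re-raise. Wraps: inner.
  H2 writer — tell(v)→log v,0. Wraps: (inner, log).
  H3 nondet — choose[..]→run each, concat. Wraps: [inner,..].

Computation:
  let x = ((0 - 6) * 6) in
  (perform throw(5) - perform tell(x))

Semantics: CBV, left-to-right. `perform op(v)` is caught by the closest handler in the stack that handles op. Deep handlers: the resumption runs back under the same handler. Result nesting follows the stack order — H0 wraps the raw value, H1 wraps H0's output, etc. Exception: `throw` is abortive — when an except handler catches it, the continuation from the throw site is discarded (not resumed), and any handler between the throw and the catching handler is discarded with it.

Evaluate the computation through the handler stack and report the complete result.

Working:
throw(5) @ H1 caught ⇒ 12
H2 returns (12, ())
H3 returns [(12, ())]
= [(12, ())]

Answer: [(12, ())]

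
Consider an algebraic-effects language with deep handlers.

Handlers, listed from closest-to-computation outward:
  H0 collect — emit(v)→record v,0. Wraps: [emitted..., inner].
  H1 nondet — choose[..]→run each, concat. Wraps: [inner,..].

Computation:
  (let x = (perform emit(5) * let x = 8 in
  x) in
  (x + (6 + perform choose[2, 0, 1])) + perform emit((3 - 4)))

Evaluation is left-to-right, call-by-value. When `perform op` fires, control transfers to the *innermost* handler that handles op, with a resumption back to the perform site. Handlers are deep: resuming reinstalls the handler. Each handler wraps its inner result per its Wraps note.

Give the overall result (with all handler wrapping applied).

Answer: [[5, -1, 8], [5, -1, 6], [5, -1, 7]]

Evaluation trace:
emit(5) @ H0 ⇒ out+=5
choose[2, 0, 1] @ H1
  branch[0] choose=2:
    emit(-1) @ H0 ⇒ out+=-1
    H0 returns [5, -1, 8]
    H1 returns [[5, -1, 8]]
  branch[1] choose=0:
    emit(-1) @ H0 ⇒ out+=-1
    H0 returns [5, -1, 6]
    H1 returns [[5, -1, 6]]
  branch[2] choose=1:
    emit(-1) @ H0 ⇒ out+=-1
    H0 returns [5, -1, 7]
    H1 returns [[5, -1, 7]]
= [[5, -1, 8], [5, -1, 6], [5, -1, 7]]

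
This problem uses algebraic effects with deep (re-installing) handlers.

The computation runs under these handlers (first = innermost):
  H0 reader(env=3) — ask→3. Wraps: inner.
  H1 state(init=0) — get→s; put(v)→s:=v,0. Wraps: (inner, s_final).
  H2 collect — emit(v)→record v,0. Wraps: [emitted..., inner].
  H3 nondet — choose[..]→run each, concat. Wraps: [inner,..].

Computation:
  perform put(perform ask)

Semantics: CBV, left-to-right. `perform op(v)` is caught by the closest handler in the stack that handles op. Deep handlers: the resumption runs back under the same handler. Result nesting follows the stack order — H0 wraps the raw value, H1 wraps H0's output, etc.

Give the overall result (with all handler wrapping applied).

Working:
ask @ H0 ⇒ 3
put(3) @ H1 ⇒ s:=3
H0 returns 0
H1 returns (0, 3)
H2 returns [(0, 3)]
H3 returns [[(0, 3)]]
= [[(0, 3)]]

Answer: [[(0, 3)]]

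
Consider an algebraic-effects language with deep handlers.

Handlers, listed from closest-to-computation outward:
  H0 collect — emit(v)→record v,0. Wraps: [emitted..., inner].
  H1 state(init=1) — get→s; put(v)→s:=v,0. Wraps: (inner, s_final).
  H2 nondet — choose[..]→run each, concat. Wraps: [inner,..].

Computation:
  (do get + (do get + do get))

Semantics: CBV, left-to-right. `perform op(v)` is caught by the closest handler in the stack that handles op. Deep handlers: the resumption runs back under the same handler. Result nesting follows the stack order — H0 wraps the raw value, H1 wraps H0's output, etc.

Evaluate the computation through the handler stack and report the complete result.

Working:
get @ H1 ⇒ 1
get @ H1 ⇒ 1
get @ H1 ⇒ 1
H0 returns [3]
H1 returns ([3], 1)
H2 returns [([3], 1)]
= [([3], 1)]

Answer: [([3], 1)]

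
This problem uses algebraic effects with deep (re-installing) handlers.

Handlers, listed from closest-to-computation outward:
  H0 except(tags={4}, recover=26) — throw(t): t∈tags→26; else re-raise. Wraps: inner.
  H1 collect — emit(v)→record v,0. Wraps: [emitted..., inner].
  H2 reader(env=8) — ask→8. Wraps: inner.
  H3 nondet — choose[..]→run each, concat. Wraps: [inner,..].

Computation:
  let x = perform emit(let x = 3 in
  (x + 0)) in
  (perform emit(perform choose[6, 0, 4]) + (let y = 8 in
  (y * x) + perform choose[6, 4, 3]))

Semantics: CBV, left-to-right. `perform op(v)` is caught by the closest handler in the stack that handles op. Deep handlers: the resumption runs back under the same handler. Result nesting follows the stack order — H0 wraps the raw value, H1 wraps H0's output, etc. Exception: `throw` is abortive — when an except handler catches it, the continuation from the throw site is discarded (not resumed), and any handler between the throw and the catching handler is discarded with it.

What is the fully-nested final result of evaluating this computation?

Evaluation trace:
emit(3) @ H1 ⇒ out+=3
choose[6, 0, 4] @ H3
  branch[0] choose=6:
    emit(6) @ H1 ⇒ out+=6
    choose[6, 4, 3] @ H3
      branch[0] choose=6:
        H0 returns 6
        H1 returns [3, 6, 6]
        H2 returns [3, 6, 6]
        H3 returns [[3, 6, 6]]
      branch[1] choose=4:
        H0 returns 4
        H1 returns [3, 6, 4]
        H2 returns [3, 6, 4]
        H3 returns [[3, 6, 4]]
      branch[2] choose=3:
        H0 returns 3
        H1 returns [3, 6, 3]
        H2 returns [3, 6, 3]
        H3 returns [[3, 6, 3]]
  branch[1] choose=0:
    emit(0) @ H1 ⇒ out+=0
    choose[6, 4, 3] @ H3
      branch[0] choose=6:
        H0 returns 6
        H1 returns [3, 0, 6]
        H2 returns [3, 0, 6]
        H3 returns [[3, 0, 6]]
      branch[1] choose=4:
        H0 returns 4
        H1 returns [3, 0, 4]
        H2 returns [3, 0, 4]
        H3 returns [[3, 0, 4]]
      branch[2] choose=3:
        H0 returns 3
        H1 returns [3, 0, 3]
        H2 returns [3, 0, 3]
        H3 returns [[3, 0, 3]]
  branch[2] choose=4:
    emit(4) @ H1 ⇒ out+=4
    choose[6, 4, 3] @ H3
      branch[0] choose=6:
        H0 returns 6
        H1 returns [3, 4, 6]
        H2 returns [3, 4, 6]
        H3 returns [[3, 4, 6]]
      branch[1] choose=4:
        H0 returns 4
        H1 returns [3, 4, 4]
        H2 returns [3, 4, 4]
        H3 returns [[3, 4, 4]]
      branch[2] choose=3:
        H0 returns 3
        H1 returns [3, 4, 3]
        H2 returns [3, 4, 3]
        H3 returns [[3, 4, 3]]
= [[3, 6, 6], [3, 6, 4], [3, 6, 3], [3, 0, 6], [3, 0, 4], [3, 0, 3], [3, 4, 6], [3, 4, 4], [3, 4, 3]]

Answer: [[3, 6, 6], [3, 6, 4], [3, 6, 3], [3, 0, 6], [3, 0, 4], [3, 0, 3], [3, 4, 6], [3, 4, 4], [3, 4, 3]]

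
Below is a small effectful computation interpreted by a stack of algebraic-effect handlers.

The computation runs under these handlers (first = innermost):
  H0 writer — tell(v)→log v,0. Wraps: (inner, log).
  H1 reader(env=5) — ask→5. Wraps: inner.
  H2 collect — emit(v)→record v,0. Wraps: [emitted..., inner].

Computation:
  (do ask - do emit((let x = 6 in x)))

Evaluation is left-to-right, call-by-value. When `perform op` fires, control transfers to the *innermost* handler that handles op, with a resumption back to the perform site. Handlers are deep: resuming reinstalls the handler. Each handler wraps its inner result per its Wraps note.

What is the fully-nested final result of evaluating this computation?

Evaluation trace:
ask @ H1 ⇒ 5
emit(6) @ H2 ⇒ out+=6
H0 returns (5, ())
H1 returns (5, ())
H2 returns [6, (5, ())]
= [6, (5, ())]

Answer: [6, (5, ())]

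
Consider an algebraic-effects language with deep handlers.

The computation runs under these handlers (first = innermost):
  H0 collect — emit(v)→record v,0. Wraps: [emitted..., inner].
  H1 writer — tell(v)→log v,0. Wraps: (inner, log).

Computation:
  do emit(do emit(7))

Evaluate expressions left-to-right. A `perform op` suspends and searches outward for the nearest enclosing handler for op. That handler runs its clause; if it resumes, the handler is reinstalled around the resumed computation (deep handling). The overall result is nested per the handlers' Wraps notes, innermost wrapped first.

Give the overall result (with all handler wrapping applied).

Answer: ([7, 0, 0], ())

Evaluation trace:
emit(7) @ H0 ⇒ out+=7
emit(0) @ H0 ⇒ out+=0
H0 returns [7, 0, 0]
H1 returns ([7, 0, 0], ())
= ([7, 0, 0], ())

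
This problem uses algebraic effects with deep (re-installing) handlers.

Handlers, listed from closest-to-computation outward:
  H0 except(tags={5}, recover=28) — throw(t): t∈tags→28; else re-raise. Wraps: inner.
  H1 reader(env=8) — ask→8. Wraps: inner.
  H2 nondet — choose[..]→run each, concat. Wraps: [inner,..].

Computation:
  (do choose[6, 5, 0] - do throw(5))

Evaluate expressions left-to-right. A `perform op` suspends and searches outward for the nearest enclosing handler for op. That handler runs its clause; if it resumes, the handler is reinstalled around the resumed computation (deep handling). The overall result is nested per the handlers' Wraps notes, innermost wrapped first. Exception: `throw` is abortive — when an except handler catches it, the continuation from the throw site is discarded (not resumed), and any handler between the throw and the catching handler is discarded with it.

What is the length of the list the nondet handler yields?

Answer: 3

Working:
choose[6, 5, 0] @ H2
  branch[0] choose=6:
    throw(5) @ H0 caught ⇒ 28
    H1 returns 28
    H2 returns [28]
  branch[1] choose=5:
    throw(5) @ H0 caught ⇒ 28
    H1 returns 28
    H2 returns [28]
  branch[2] choose=0:
    throw(5) @ H0 caught ⇒ 28
    H1 returns 28
    H2 returns [28]
= [28, 28, 28]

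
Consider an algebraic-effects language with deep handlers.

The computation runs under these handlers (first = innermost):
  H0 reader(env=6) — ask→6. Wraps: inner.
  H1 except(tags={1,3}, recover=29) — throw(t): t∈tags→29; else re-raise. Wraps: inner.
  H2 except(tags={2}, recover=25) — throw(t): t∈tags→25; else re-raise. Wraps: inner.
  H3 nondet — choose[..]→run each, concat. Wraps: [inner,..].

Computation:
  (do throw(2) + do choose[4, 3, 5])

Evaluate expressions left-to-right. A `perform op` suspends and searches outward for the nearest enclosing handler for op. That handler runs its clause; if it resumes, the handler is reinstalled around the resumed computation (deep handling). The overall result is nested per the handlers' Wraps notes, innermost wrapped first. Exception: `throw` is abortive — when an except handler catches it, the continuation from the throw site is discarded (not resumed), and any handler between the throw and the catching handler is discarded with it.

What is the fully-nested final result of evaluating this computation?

Working:
throw(2) @ H1 re-raised
throw(2) @ H2 caught ⇒ 25
H3 returns [25]
= [25]

Answer: [25]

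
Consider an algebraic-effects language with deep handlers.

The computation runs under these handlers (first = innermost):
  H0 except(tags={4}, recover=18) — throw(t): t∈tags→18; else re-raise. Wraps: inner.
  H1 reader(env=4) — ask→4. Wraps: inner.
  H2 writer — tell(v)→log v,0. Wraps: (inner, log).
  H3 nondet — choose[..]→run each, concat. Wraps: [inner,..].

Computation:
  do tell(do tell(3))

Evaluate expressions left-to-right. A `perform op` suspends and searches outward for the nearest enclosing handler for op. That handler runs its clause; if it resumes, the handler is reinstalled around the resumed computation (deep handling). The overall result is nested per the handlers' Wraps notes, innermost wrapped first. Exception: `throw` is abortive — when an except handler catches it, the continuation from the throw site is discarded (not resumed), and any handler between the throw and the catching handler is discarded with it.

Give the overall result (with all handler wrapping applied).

Evaluation trace:
tell(3) @ H2 ⇒ log+=3
tell(0) @ H2 ⇒ log+=0
H0 returns 0
H1 returns 0
H2 returns (0, (3, 0))
H3 returns [(0, (3, 0))]
= [(0, (3, 0))]

Answer: [(0, (3, 0))]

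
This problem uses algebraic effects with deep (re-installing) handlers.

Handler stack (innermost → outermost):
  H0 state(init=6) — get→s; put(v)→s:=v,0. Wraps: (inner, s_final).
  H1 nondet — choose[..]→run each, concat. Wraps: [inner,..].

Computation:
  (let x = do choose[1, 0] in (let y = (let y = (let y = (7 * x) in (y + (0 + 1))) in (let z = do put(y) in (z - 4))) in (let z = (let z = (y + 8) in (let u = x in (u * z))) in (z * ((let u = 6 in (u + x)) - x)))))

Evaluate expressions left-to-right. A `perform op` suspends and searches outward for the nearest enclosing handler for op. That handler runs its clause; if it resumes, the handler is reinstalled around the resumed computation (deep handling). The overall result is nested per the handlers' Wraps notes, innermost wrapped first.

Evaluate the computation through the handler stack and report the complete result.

Answer: [(24, 8), (0, 1)]

Working:
choose[1, 0] @ H1
  branch[0] choose=1:
    put(8) @ H0 ⇒ s:=8
    H0 returns (24, 8)
    H1 returns [(24, 8)]
  branch[1] choose=0:
    put(1) @ H0 ⇒ s:=1
    H0 returns (0, 1)
    H1 returns [(0, 1)]
= [(24, 8), (0, 1)]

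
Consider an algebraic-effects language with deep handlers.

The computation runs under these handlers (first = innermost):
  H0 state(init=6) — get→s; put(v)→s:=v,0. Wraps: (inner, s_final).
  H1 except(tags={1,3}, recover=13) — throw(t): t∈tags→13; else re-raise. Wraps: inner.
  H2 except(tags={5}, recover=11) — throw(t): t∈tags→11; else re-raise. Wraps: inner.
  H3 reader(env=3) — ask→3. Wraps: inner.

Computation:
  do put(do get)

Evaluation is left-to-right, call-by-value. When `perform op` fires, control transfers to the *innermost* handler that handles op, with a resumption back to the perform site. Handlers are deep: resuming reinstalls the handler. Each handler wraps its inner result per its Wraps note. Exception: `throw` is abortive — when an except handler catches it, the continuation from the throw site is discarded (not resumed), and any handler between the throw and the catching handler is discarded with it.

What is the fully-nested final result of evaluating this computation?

Step-by-step:
get @ H0 ⇒ 6
put(6) @ H0 ⇒ s:=6
H0 returns (0, 6)
H1 returns (0, 6)
H2 returns (0, 6)
H3 returns (0, 6)
= (0, 6)

Answer: (0, 6)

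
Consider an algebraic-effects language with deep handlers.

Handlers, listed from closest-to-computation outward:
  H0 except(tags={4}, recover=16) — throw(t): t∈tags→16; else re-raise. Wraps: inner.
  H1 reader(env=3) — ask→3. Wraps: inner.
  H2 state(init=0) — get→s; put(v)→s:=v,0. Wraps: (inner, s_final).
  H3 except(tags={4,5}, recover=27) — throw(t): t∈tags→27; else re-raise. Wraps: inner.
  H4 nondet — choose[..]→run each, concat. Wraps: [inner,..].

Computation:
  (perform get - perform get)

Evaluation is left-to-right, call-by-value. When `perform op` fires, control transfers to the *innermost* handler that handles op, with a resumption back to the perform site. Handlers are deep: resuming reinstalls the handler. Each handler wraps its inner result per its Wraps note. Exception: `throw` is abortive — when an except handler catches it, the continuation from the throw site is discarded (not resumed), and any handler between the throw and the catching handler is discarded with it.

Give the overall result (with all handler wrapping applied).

Step-by-step:
get @ H2 ⇒ 0
get @ H2 ⇒ 0
H0 returns 0
H1 returns 0
H2 returns (0, 0)
H3 returns (0, 0)
H4 returns [(0, 0)]
= [(0, 0)]

Answer: [(0, 0)]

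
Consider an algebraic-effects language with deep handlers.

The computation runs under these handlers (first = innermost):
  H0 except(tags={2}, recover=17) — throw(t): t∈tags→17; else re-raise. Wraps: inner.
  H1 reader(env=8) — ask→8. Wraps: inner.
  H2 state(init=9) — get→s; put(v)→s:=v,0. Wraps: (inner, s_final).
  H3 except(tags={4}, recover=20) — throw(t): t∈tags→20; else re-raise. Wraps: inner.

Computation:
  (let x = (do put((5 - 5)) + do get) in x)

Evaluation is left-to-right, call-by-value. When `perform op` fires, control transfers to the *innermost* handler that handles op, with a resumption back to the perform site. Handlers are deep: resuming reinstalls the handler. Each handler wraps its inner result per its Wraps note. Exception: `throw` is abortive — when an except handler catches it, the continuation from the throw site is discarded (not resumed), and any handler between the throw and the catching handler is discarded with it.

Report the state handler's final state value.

Answer: 0

Working:
put(0) @ H2 ⇒ s:=0
get @ H2 ⇒ 0
H0 returns 0
H1 returns 0
H2 returns (0, 0)
H3 returns (0, 0)
= (0, 0)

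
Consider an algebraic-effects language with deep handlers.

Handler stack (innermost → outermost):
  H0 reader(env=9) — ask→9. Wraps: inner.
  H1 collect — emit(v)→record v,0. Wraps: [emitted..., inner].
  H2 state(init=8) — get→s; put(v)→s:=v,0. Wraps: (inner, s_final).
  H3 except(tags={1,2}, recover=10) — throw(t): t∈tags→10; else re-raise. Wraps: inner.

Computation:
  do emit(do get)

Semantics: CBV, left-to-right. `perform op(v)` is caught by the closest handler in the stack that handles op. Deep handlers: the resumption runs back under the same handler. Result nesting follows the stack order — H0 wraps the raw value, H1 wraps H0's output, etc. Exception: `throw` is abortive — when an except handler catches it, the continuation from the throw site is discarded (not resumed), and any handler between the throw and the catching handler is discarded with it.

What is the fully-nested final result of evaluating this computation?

Evaluation trace:
get @ H2 ⇒ 8
emit(8) @ H1 ⇒ out+=8
H0 returns 0
H1 returns [8, 0]
H2 returns ([8, 0], 8)
H3 returns ([8, 0], 8)
= ([8, 0], 8)

Answer: ([8, 0], 8)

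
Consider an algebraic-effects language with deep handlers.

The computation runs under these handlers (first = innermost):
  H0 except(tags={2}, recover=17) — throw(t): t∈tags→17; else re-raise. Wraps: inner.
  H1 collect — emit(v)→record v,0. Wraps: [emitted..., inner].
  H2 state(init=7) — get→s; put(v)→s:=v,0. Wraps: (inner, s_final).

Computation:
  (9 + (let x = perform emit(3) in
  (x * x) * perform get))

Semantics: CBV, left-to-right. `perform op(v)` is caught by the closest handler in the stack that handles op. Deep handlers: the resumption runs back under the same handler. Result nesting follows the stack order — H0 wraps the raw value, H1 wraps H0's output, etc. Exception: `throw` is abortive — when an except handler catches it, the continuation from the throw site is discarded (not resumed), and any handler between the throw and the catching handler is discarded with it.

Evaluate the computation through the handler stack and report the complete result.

Answer: ([3, 9], 7)

Step-by-step:
emit(3) @ H1 ⇒ out+=3
get @ H2 ⇒ 7
H0 returns 9
H1 returns [3, 9]
H2 returns ([3, 9], 7)
= ([3, 9], 7)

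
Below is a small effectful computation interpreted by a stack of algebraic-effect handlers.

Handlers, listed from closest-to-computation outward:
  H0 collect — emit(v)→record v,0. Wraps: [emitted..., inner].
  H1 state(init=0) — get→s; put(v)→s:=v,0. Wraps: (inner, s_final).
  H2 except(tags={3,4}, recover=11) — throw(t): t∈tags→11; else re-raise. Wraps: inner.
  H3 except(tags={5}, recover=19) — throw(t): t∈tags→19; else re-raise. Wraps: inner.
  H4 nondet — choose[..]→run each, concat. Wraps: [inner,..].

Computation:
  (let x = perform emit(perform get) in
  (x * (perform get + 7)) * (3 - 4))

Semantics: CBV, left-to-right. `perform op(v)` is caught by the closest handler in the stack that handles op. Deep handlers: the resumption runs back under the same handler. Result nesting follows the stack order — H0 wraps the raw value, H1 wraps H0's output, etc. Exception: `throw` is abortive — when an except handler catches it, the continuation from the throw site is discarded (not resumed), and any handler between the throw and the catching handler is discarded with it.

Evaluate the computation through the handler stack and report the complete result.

Answer: [([0, 0], 0)]

Step-by-step:
get @ H1 ⇒ 0
emit(0) @ H0 ⇒ out+=0
get @ H1 ⇒ 0
H0 returns [0, 0]
H1 returns ([0, 0], 0)
H2 returns ([0, 0], 0)
H3 returns ([0, 0], 0)
H4 returns [([0, 0], 0)]
= [([0, 0], 0)]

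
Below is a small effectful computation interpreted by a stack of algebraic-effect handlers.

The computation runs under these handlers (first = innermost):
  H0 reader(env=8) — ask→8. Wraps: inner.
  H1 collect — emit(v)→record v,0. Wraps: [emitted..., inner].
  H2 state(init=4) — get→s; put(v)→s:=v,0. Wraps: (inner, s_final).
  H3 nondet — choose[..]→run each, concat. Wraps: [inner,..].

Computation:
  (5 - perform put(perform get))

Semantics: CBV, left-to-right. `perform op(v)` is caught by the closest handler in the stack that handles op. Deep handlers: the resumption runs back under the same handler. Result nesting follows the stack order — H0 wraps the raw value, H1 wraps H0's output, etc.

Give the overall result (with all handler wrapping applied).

Working:
get @ H2 ⇒ 4
put(4) @ H2 ⇒ s:=4
H0 returns 5
H1 returns [5]
H2 returns ([5], 4)
H3 returns [([5], 4)]
= [([5], 4)]

Answer: [([5], 4)]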